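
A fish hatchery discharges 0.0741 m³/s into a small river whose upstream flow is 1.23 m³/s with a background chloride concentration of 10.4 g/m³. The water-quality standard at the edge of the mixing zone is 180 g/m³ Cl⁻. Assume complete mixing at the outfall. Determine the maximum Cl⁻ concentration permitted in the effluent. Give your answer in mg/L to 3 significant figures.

3000 mg/L

Mass balance: 180·1.304 = 0.0741·Cₑ + 1.23·10.4.
Cₑ = (234.7 − 12.79) / 0.0741 = 2995 mg/L.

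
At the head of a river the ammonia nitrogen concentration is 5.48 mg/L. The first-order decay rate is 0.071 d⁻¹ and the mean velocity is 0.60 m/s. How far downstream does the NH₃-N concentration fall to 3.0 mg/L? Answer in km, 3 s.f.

From C = C₀·e^(−kt), t = ln(C₀/C)/k = ln(5.48/3.0)/0.071 = 0.6025/0.071 = 8.486 d.
Distance = v·t = 0.60 m/s × 7.332e+05 s = 4.399e+05 m = 439.9 km.

440 km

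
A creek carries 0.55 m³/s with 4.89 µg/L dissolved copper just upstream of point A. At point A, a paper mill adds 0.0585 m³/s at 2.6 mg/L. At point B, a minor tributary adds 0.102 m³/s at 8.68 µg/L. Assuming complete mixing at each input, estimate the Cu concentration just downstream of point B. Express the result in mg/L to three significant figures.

0.219 mg/L

4.89 µg/L = 0.00489 mg/L.
After input A: C = (0.55·0.00489 + 0.0585·2.6) / 0.6085 = 0.2544 mg/L.
8.68 µg/L = 0.00868 mg/L.
After input B: C = (0.6085·0.2544 + 0.102·0.00868) / 0.7105 = 0.2191 mg/L.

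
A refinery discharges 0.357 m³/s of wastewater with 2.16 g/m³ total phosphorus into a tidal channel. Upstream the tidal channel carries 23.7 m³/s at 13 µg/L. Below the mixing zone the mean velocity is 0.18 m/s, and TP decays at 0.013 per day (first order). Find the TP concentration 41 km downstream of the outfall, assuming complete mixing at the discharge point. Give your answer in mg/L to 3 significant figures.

0.0433 mg/L

13 µg/L = 0.013 mg/L.
After complete mixing, C₀ = (0.357·2.16 + 23.7·0.013) / 24.06 = 0.04486 mg/L.
Travel time t = 4.1e+04 m / 0.18 m/s = 2.278e+05 s = 2.636 d.
C = 0.04486·exp(−0.013·2.636) = 0.04486·0.9663 = 0.04335 mg/L.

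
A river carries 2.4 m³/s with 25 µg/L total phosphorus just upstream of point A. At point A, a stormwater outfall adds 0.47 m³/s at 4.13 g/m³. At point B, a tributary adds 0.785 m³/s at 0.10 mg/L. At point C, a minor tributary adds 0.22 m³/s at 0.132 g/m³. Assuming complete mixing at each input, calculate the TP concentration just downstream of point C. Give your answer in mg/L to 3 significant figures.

25 µg/L = 0.025 mg/L.
After input A: C = (2.4·0.025 + 0.47·4.13) / 2.87 = 0.6972 mg/L.
After input B: C = (2.87·0.6972 + 0.785·0.1) / 3.655 = 0.569 mg/L.
After input C: C = (3.655·0.569 + 0.22·0.132) / 3.875 = 0.5442 mg/L.

0.544 mg/L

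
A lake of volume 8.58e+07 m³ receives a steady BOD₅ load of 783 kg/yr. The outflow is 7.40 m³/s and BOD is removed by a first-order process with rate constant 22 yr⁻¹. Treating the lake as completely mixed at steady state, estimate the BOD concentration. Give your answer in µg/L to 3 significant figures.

0.369 µg/L

Outflow Q = 7.40 m³/s × 3.156e+07 s/yr = 2.335e+08 m³/yr.
Steady-state CSTR mass balance: W = Q·C + k·V·C, so C = W/(Q + kV).
Q + kV = 2.335e+08 + 22·8.58e+07 = 2.121e+09 m³/yr.
C = 783/2.121e+09 = 3.691e-07 kg/m³ = 0.0003691 mg/L = 0.3691 µg/L.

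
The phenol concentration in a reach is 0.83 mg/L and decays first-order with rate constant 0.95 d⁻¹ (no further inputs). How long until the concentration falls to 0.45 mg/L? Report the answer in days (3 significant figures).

t = ln(C₀/C)/k = ln(0.83/0.45)/0.95 = 0.6122/0.95 = 0.6444 d.

0.644 d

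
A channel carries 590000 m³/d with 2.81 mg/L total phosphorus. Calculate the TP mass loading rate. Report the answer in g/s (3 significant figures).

590000 m³/d = 6.829 m³/s.
Mass flux = Q·C = 6.829 m³/s × 2.81 g/m³ = 19.19 g/s.

19.2 g/s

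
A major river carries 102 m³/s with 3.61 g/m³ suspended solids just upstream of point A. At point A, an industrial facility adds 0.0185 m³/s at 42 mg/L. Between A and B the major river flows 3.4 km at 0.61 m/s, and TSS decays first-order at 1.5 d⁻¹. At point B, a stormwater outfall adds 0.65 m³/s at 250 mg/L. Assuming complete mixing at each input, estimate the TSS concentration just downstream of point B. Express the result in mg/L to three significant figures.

4.85 mg/L

After input A: C = (102·3.61 + 0.0185·42) / 102 = 3.617 mg/L.
Over the 3.4 km reach to input B (t = 5574 s = 0.06451 d), decay gives C = 3.617·exp(−1.5·0.06451) = 3.283 mg/L.
After input B: C = (102·3.283 + 0.65·250) / 102.7 = 4.845 mg/L.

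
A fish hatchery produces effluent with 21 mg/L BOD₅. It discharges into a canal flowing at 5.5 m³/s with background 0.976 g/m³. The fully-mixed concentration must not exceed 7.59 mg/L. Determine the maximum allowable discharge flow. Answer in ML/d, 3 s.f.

Mass balance at complete mixing: C_std·(Q_w + Q_r) = Q_w·C_e + Q_r·C_b.
Rearranging, Q_w = Q_r·(C_std − C_b)/(C_e − C_std) = 5.5·(7.59 − 0.976) / (21 − 7.59) = 2.713 m³/s.
= 234.4 ML/d.

234 ML/d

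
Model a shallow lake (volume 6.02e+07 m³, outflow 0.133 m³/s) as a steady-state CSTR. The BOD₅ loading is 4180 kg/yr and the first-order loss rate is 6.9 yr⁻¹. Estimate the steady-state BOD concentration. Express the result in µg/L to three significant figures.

9.96 µg/L

Outflow Q = 0.133 m³/s × 3.156e+07 s/yr = 4.197e+06 m³/yr.
Steady-state CSTR mass balance: W = Q·C + k·V·C, so C = W/(Q + kV).
Q + kV = 4.197e+06 + 6.9·6.02e+07 = 4.196e+08 m³/yr.
C = 4180/4.196e+08 = 9.962e-06 kg/m³ = 0.009962 mg/L = 9.962 µg/L.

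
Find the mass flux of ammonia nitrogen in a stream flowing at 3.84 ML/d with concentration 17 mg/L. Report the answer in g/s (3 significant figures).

0.756 g/s

3.84 ML/d = 0.04444 m³/s.
Mass flux = Q·C = 0.04444 m³/s × 17 g/m³ = 0.7556 g/s.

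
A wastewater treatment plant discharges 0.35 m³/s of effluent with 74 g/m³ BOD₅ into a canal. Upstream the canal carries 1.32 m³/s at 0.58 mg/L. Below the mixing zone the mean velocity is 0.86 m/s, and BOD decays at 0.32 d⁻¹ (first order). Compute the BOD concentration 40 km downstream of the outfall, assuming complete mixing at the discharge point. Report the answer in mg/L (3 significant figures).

13.4 mg/L

After complete mixing, C₀ = (0.35·74 + 1.32·0.58) / 1.67 = 15.97 mg/L.
Travel time t = 4e+04 m / 0.86 m/s = 4.651e+04 s = 0.5383 d.
C = 15.97·exp(−0.32·0.5383) = 15.97·0.8418 = 13.44 mg/L.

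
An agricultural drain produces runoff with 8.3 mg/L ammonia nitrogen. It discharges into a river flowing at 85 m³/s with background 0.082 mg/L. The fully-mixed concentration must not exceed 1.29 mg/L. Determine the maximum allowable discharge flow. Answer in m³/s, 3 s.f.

14.6 m³/s

Mass balance at complete mixing: C_std·(Q_w + Q_r) = Q_w·C_e + Q_r·C_b.
Rearranging, Q_w = Q_r·(C_std − C_b)/(C_e − C_std) = 85·(1.29 − 0.082) / (8.3 − 1.29) = 14.65 m³/s.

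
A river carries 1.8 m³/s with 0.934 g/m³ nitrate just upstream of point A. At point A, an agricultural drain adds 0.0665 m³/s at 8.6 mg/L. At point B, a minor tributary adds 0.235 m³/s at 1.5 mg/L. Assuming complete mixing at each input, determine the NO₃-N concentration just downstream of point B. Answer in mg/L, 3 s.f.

1.24 mg/L

After input A: C = (1.8·0.934 + 0.0665·8.6) / 1.867 = 1.207 mg/L.
After input B: C = (1.867·1.207 + 0.235·1.5) / 2.102 = 1.24 mg/L.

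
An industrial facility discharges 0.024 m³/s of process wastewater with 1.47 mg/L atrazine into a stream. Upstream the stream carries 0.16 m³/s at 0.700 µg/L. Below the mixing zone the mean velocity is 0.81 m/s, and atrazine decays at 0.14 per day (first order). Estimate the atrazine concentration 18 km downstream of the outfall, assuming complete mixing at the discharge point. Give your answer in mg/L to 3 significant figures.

0.186 mg/L

0.700 µg/L = 0.0007 mg/L.
After complete mixing, C₀ = (0.024·1.47 + 0.16·0.0007) / 0.184 = 0.1923 mg/L.
Travel time t = 1.8e+04 m / 0.81 m/s = 2.222e+04 s = 0.2572 d.
C = 0.1923·exp(−0.14·0.2572) = 0.1923·0.9646 = 0.1855 mg/L.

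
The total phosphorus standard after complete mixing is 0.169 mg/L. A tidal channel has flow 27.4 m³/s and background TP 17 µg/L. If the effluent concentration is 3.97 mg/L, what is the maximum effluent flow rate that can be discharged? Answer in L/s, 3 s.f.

17 µg/L = 0.017 mg/L.
Mass balance at complete mixing: C_std·(Q_w + Q_r) = Q_w·C_e + Q_r·C_b.
Rearranging, Q_w = Q_r·(C_std − C_b)/(C_e − C_std) = 27.4·(0.169 − 0.017) / (3.97 − 0.169) = 1.096 m³/s.
= 1096 L/s.

1100 L/s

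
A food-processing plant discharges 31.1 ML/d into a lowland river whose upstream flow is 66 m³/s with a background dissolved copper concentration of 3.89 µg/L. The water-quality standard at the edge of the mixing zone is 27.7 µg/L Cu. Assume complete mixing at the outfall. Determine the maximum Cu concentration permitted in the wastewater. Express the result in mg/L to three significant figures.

4.39 mg/L

31.1 ML/d = 0.36 m³/s.
3.89 µg/L = 0.00389 mg/L.
27.7 µg/L = 0.0277 mg/L.
Mass balance: 0.0277·66.36 = 0.36·Cₑ + 66·0.00389.
Cₑ = (1.838 − 0.2567) / 0.36 = 4.393 mg/L.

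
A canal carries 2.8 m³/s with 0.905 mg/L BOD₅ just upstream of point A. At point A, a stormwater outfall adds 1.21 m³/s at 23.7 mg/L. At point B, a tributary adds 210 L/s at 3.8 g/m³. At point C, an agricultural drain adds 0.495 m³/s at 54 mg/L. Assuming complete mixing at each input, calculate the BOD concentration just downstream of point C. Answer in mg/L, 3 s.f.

12.5 mg/L

After input A: C = (2.8·0.905 + 1.21·23.7) / 4.01 = 7.783 mg/L.
210 L/s = 0.21 m³/s.
After input B: C = (4.01·7.783 + 0.21·3.8) / 4.22 = 7.585 mg/L.
After input C: C = (4.22·7.585 + 0.495·54) / 4.715 = 12.46 mg/L.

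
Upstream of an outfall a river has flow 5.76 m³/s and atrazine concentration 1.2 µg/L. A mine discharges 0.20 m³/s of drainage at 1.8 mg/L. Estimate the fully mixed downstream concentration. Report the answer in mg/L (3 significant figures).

0.0616 mg/L

1.2 µg/L = 0.0012 mg/L.
Conservation of mass across the mixing zone: C = (0.2·1.8 + 5.76·0.0012) / (0.2 + 5.76) = 0.3669/5.96 = 0.06156 mg/L.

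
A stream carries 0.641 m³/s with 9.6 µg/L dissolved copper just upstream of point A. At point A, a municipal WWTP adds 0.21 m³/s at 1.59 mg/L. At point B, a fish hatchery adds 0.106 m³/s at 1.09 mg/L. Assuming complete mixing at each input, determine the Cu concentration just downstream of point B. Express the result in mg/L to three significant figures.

9.6 µg/L = 0.0096 mg/L.
After input A: C = (0.641·0.0096 + 0.21·1.59) / 0.851 = 0.3996 mg/L.
After input B: C = (0.851·0.3996 + 0.106·1.09) / 0.957 = 0.4761 mg/L.

0.476 mg/L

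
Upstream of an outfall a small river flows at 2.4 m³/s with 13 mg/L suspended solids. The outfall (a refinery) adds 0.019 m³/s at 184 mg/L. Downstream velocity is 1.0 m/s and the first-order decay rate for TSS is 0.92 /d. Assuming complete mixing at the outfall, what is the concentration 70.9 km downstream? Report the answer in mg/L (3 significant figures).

After complete mixing, C₀ = (0.019·184 + 2.4·13) / 2.419 = 14.34 mg/L.
Travel time t = 7.09e+04 m / 1.0 m/s = 7.09e+04 s = 0.8206 d.
C = 14.34·exp(−0.92·0.8206) = 14.34·0.47 = 6.742 mg/L.

6.74 mg/L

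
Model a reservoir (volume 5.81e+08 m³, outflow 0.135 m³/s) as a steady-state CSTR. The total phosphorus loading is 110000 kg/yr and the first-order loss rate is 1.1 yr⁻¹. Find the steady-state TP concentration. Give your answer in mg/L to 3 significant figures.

0.171 mg/L

Outflow Q = 0.135 m³/s × 3.156e+07 s/yr = 4.26e+06 m³/yr.
Steady-state CSTR mass balance: W = Q·C + k·V·C, so C = W/(Q + kV).
Q + kV = 4.26e+06 + 1.1·5.81e+08 = 6.434e+08 m³/yr.
C = 110000/6.434e+08 = 0.000171 kg/m³ = 0.171 mg/L.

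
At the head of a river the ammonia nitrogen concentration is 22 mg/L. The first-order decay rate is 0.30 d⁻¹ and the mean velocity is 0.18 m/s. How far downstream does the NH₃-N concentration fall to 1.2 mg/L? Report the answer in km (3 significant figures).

151 km

From C = C₀·e^(−kt), t = ln(C₀/C)/k = ln(22/1.2)/0.30 = 2.909/0.30 = 9.696 d.
Distance = v·t = 0.18 m/s × 8.377e+05 s = 1.508e+05 m = 150.8 km.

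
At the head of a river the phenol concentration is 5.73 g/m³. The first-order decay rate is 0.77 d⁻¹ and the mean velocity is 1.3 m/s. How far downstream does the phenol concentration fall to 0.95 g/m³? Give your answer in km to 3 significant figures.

From C = C₀·e^(−kt), t = ln(C₀/C)/k = ln(5.73/0.95)/0.77 = 1.797/0.77 = 2.334 d.
Distance = v·t = 1.3 m/s × 2.016e+05 s = 2.621e+05 m = 262.1 km.

262 km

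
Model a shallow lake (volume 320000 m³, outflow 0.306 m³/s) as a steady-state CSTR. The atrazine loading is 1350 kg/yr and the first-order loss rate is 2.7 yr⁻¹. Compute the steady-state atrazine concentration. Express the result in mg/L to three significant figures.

0.128 mg/L

Outflow Q = 0.306 m³/s × 3.156e+07 s/yr = 9.657e+06 m³/yr.
Steady-state CSTR mass balance: W = Q·C + k·V·C, so C = W/(Q + kV).
Q + kV = 9.657e+06 + 2.7·320000 = 1.052e+07 m³/yr.
C = 1350/1.052e+07 = 0.0001283 kg/m³ = 0.1283 mg/L.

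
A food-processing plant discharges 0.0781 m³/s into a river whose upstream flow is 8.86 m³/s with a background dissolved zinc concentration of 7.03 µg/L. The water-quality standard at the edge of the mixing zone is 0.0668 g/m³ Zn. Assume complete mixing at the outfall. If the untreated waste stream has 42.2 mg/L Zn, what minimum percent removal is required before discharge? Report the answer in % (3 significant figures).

83.8 %

7.03 µg/L = 0.00703 mg/L.
Mass balance: 0.0668·8.938 = 0.0781·Cₑ + 8.86·0.00703.
Cₑ = (0.5971 − 0.06229) / 0.0781 = 6.847 mg/L.
Required removal = 1 − 6.847/42.2 = 83.77 %.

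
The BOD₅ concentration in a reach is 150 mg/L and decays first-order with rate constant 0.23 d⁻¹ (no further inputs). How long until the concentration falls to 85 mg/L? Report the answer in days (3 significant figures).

2.47 d

t = ln(C₀/C)/k = ln(150/85)/0.23 = 0.568/0.23 = 2.469 d.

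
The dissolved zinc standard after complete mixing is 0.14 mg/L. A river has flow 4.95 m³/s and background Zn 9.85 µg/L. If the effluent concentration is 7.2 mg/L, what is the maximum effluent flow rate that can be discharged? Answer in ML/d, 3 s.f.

7.88 ML/d

9.85 µg/L = 0.00985 mg/L.
Mass balance at complete mixing: C_std·(Q_w + Q_r) = Q_w·C_e + Q_r·C_b.
Rearranging, Q_w = Q_r·(C_std − C_b)/(C_e − C_std) = 4.95·(0.14 − 0.00985) / (7.2 − 0.14) = 0.09125 m³/s.
= 7.884 ML/d.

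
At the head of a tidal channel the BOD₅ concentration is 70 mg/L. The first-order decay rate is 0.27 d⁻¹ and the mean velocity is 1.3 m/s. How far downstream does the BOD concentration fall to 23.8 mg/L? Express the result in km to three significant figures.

From C = C₀·e^(−kt), t = ln(C₀/C)/k = ln(70/23.8)/0.27 = 1.079/0.27 = 3.996 d.
Distance = v·t = 1.3 m/s × 3.452e+05 s = 4.488e+05 m = 448.8 km.

449 km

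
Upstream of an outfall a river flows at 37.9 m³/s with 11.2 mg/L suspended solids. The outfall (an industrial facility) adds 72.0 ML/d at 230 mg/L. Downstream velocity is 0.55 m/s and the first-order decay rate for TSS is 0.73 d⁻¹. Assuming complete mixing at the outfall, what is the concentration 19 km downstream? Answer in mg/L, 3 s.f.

72.0 ML/d = 0.8333 m³/s.
After complete mixing, C₀ = (0.8333·230 + 37.9·11.2) / 38.73 = 15.91 mg/L.
Travel time t = 1.9e+04 m / 0.55 m/s = 3.455e+04 s = 0.3998 d.
C = 15.91·exp(−0.73·0.3998) = 15.91·0.7469 = 11.88 mg/L.

11.9 mg/L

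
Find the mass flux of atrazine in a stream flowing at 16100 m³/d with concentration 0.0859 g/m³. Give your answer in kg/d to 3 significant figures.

16100 m³/d = 0.1863 m³/s.
Mass flux = Q·C = 0.1863 m³/s × 0.0859 g/m³ = 0.01601 g/s.
= 0.01601 g/s × 86.4 = 1.383 kg/d.

1.38 kg/d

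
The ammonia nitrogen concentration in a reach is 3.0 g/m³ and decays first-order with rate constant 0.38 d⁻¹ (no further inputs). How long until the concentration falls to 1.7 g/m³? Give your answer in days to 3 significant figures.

t = ln(C₀/C)/k = ln(3.0/1.7)/0.38 = 0.568/0.38 = 1.495 d.

1.49 d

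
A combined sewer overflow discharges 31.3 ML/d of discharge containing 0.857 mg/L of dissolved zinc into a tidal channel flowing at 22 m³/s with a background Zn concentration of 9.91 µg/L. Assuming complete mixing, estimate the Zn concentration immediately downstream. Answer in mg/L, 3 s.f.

31.3 ML/d = 0.3623 m³/s.
9.91 µg/L = 0.00991 mg/L.
Conservation of mass across the mixing zone: C = (0.3623·0.857 + 22·0.00991) / (0.3623 + 22) = 0.5285/22.36 = 0.02363 mg/L.

0.0236 mg/L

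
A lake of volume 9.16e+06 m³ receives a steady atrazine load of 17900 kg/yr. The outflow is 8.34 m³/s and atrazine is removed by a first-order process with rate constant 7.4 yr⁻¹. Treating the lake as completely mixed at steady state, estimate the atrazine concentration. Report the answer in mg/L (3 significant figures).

Outflow Q = 8.34 m³/s × 3.156e+07 s/yr = 2.632e+08 m³/yr.
Steady-state CSTR mass balance: W = Q·C + k·V·C, so C = W/(Q + kV).
Q + kV = 2.632e+08 + 7.4·9.16e+06 = 3.31e+08 m³/yr.
C = 17900/3.31e+08 = 5.408e-05 kg/m³ = 0.05408 mg/L.

0.0541 mg/L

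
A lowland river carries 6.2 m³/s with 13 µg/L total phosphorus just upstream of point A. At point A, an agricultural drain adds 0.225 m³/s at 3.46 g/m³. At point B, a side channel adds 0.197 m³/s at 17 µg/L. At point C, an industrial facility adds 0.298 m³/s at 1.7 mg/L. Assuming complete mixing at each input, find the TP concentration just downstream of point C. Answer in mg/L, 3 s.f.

0.198 mg/L

13 µg/L = 0.013 mg/L.
After input A: C = (6.2·0.013 + 0.225·3.46) / 6.425 = 0.1337 mg/L.
17 µg/L = 0.017 mg/L.
After input B: C = (6.425·0.1337 + 0.197·0.017) / 6.622 = 0.1302 mg/L.
After input C: C = (6.622·0.1302 + 0.298·1.7) / 6.92 = 0.1978 mg/L.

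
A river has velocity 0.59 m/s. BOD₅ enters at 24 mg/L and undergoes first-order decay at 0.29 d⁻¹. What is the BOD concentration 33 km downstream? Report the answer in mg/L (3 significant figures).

Travel time t = 33 km / 0.59 m/s = 3.3e+04/0.59 = 5.593e+04 s = 0.6474 d.
First-order decay: C = 24·exp(−0.29·0.6474) = 24·0.8288 = 19.89 mg/L.

19.9 mg/L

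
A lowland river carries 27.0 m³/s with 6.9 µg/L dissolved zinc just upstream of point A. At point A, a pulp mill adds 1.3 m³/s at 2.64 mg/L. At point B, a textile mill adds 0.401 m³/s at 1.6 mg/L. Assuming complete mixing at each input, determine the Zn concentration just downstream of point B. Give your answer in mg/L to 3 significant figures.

6.9 µg/L = 0.0069 mg/L.
After input A: C = (27·0.0069 + 1.3·2.64) / 28.3 = 0.1279 mg/L.
After input B: C = (28.3·0.1279 + 0.401·1.6) / 28.7 = 0.1484 mg/L.

0.148 mg/L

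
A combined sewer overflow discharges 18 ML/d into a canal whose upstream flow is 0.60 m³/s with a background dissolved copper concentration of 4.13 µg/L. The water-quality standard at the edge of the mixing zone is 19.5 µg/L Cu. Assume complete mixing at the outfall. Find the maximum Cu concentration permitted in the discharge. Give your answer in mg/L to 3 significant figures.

0.0638 mg/L

18 ML/d = 0.2083 m³/s.
4.13 µg/L = 0.00413 mg/L.
19.5 µg/L = 0.0195 mg/L.
Mass balance: 0.0195·0.8083 = 0.2083·Cₑ + 0.6·0.00413.
Cₑ = (0.01576 − 0.002478) / 0.2083 = 0.06377 mg/L.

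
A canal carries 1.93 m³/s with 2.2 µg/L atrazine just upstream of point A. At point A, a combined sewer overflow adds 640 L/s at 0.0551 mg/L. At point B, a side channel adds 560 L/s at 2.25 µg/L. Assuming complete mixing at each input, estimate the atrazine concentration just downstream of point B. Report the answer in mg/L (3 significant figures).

0.0130 mg/L

2.2 µg/L = 0.0022 mg/L.
640 L/s = 0.64 m³/s.
After input A: C = (1.93·0.0022 + 0.64·0.0551) / 2.57 = 0.01537 mg/L.
560 L/s = 0.56 m³/s.
2.25 µg/L = 0.00225 mg/L.
After input B: C = (2.57·0.01537 + 0.56·0.00225) / 3.13 = 0.01303 mg/L.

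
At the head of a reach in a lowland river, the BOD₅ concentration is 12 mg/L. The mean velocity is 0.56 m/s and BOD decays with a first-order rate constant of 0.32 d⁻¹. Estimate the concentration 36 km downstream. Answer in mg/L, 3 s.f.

Travel time t = 36 km / 0.56 m/s = 3.6e+04/0.56 = 6.429e+04 s = 0.744 d.
First-order decay: C = 12·exp(−0.32·0.744) = 12·0.7881 = 9.458 mg/L.

9.46 mg/L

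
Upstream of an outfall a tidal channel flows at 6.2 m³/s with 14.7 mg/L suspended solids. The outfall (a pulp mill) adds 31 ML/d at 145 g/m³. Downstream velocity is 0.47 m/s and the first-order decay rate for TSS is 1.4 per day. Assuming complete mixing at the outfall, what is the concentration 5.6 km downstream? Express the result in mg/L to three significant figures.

31 ML/d = 0.3588 m³/s.
After complete mixing, C₀ = (0.3588·145 + 6.2·14.7) / 6.559 = 21.83 mg/L.
Travel time t = 5600 m / 0.47 m/s = 1.191e+04 s = 0.1379 d.
C = 21.83·exp(−1.4·0.1379) = 21.83·0.8244 = 18 mg/L.

18.0 mg/L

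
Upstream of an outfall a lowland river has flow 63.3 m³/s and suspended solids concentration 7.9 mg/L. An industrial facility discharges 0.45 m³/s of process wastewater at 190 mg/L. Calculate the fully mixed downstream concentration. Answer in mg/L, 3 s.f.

By mass balance at complete mixing, C = (0.45·190 + 63.3·7.9) / (0.45 + 63.3) = 585.6/63.75 = 9.185 mg/L.

9.19 mg/L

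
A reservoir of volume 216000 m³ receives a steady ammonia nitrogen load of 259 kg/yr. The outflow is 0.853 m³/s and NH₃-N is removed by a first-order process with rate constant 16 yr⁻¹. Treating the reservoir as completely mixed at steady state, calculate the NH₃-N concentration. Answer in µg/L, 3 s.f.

8.53 µg/L

Outflow Q = 0.853 m³/s × 3.156e+07 s/yr = 2.692e+07 m³/yr.
Steady-state CSTR mass balance: W = Q·C + k·V·C, so C = W/(Q + kV).
Q + kV = 2.692e+07 + 16·216000 = 3.037e+07 m³/yr.
C = 259/3.037e+07 = 8.527e-06 kg/m³ = 0.008527 mg/L = 8.527 µg/L.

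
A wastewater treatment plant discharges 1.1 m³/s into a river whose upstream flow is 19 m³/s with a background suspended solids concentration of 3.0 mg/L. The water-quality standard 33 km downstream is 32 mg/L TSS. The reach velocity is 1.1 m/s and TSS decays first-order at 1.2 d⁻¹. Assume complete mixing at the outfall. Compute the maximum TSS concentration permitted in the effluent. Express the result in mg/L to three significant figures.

Travel time to the compliance point: t = 3.3e+04/1.1 = 3e+04 s = 0.3472 d; decay factor exp(−1.2·0.3472) = 0.6592.
So the concentration just after mixing may be at most 32/0.6592 = 48.54 mg/L.
Mass balance: 48.54·20.1 = 1.1·Cₑ + 19·3.
Cₑ = (975.7 − 57) / 1.1 = 835.2 mg/L.

835 mg/L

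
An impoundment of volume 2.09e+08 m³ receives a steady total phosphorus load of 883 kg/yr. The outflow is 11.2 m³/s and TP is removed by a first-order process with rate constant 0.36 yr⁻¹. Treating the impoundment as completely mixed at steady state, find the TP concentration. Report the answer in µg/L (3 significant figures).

Outflow Q = 11.2 m³/s × 3.156e+07 s/yr = 3.534e+08 m³/yr.
Steady-state CSTR mass balance: W = Q·C + k·V·C, so C = W/(Q + kV).
Q + kV = 3.534e+08 + 0.36·2.09e+08 = 4.287e+08 m³/yr.
C = 883/4.287e+08 = 2.06e-06 kg/m³ = 0.00206 mg/L = 2.06 µg/L.

2.06 µg/L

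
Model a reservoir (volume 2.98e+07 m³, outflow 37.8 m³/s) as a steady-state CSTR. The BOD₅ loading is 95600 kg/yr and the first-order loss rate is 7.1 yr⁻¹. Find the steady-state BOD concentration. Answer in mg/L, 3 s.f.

Outflow Q = 37.8 m³/s × 3.156e+07 s/yr = 1.193e+09 m³/yr.
Steady-state CSTR mass balance: W = Q·C + k·V·C, so C = W/(Q + kV).
Q + kV = 1.193e+09 + 7.1·2.98e+07 = 1.404e+09 m³/yr.
C = 95600/1.404e+09 = 6.807e-05 kg/m³ = 0.06807 mg/L.

0.0681 mg/L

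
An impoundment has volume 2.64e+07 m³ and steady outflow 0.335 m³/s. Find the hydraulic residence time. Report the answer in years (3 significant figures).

2.50 yr

Q = 0.335 m³/s × 3.156e+07 s/yr = 1.057e+07 m³/yr.
Hydraulic residence time τ = V/Q = 2.64e+07/1.057e+07 = 2.497 yr.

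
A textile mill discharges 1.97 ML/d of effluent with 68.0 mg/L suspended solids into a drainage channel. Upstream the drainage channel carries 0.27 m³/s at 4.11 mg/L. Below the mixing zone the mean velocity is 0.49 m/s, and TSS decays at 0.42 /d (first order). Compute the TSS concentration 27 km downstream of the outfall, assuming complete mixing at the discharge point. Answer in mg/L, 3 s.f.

6.95 mg/L

1.97 ML/d = 0.0228 m³/s.
After complete mixing, C₀ = (0.0228·68 + 0.27·4.11) / 0.2928 = 9.085 mg/L.
Travel time t = 2.7e+04 m / 0.49 m/s = 5.51e+04 s = 0.6378 d.
C = 9.085·exp(−0.42·0.6378) = 9.085·0.765 = 6.95 mg/L.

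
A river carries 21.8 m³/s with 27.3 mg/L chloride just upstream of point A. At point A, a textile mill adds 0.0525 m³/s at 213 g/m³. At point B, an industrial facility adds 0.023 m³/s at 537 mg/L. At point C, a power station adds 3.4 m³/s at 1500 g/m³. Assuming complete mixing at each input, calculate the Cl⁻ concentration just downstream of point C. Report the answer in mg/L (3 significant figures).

After input A: C = (21.8·27.3 + 0.0525·213) / 21.85 = 27.75 mg/L.
After input B: C = (21.85·27.75 + 0.023·537) / 21.88 = 28.28 mg/L.
After input C: C = (21.88·28.28 + 3.4·1500) / 25.28 = 226.3 mg/L.

226 mg/L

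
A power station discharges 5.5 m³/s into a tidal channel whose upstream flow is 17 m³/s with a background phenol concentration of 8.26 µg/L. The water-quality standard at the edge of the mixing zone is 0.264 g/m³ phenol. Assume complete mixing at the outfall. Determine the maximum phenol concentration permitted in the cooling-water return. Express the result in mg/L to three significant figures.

1.05 mg/L

8.26 µg/L = 0.00826 mg/L.
Mass balance: 0.264·22.5 = 5.5·Cₑ + 17·0.00826.
Cₑ = (5.94 − 0.1404) / 5.5 = 1.054 mg/L.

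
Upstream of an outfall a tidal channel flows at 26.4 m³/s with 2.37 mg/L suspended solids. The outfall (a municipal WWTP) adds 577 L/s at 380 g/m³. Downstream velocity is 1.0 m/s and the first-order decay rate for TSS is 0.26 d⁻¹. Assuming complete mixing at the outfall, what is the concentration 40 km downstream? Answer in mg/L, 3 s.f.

9.26 mg/L

577 L/s = 0.577 m³/s.
After complete mixing, C₀ = (0.577·380 + 26.4·2.37) / 26.98 = 10.45 mg/L.
Travel time t = 4e+04 m / 1.0 m/s = 4e+04 s = 0.463 d.
C = 10.45·exp(−0.26·0.463) = 10.45·0.8866 = 9.262 mg/L.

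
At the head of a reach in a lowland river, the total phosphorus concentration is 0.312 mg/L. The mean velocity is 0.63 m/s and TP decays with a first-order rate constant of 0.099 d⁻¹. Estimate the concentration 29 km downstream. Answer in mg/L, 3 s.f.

0.296 mg/L

Travel time t = 29 km / 0.63 m/s = 2.9e+04/0.63 = 4.603e+04 s = 0.5328 d.
First-order decay: C = 0.312·exp(−0.099·0.5328) = 0.312·0.9486 = 0.296 mg/L.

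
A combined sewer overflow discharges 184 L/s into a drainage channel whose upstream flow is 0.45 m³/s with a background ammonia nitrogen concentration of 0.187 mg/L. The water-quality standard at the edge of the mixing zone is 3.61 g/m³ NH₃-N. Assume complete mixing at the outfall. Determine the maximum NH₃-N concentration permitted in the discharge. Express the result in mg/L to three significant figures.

12.0 mg/L

184 L/s = 0.184 m³/s.
Mass balance: 3.61·0.634 = 0.184·Cₑ + 0.45·0.187.
Cₑ = (2.289 − 0.08415) / 0.184 = 11.98 mg/L.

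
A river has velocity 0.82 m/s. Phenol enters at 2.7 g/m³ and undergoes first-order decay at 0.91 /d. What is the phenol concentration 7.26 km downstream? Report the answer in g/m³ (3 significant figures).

2.46 g/m³

Travel time t = 7.26 km / 0.82 m/s = 7260/0.82 = 8854 s = 0.1025 d.
First-order decay: C = 2.7·exp(−0.91·0.1025) = 2.7·0.911 = 2.46 g/m³.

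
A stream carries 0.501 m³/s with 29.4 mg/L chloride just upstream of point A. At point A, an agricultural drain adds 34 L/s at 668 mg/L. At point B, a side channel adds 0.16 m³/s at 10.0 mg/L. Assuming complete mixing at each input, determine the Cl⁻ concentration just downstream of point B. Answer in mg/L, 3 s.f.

34 L/s = 0.034 m³/s.
After input A: C = (0.501·29.4 + 0.034·668) / 0.535 = 69.98 mg/L.
After input B: C = (0.535·69.98 + 0.16·10) / 0.695 = 56.17 mg/L.

56.2 mg/L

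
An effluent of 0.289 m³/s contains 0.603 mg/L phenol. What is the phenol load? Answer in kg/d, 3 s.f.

Mass flux = Q·C = 0.289 m³/s × 0.603 g/m³ = 0.1743 g/s.
= 0.1743 g/s × 86.4 = 15.06 kg/d.

15.1 kg/d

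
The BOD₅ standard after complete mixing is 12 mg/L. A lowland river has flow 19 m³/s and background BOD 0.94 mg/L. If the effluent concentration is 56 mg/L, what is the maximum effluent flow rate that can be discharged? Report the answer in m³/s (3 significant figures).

Mass balance at complete mixing: C_std·(Q_w + Q_r) = Q_w·C_e + Q_r·C_b.
Rearranging, Q_w = Q_r·(C_std − C_b)/(C_e − C_std) = 19·(12 − 0.94) / (56 − 12) = 4.776 m³/s.

4.78 m³/s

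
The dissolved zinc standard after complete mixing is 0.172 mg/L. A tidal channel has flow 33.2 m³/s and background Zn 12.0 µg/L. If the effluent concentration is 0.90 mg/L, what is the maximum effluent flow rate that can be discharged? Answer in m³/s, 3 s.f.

7.30 m³/s

12.0 µg/L = 0.012 mg/L.
Mass balance at complete mixing: C_std·(Q_w + Q_r) = Q_w·C_e + Q_r·C_b.
Rearranging, Q_w = Q_r·(C_std − C_b)/(C_e − C_std) = 33.2·(0.172 − 0.012) / (0.9 − 0.172) = 7.297 m³/s.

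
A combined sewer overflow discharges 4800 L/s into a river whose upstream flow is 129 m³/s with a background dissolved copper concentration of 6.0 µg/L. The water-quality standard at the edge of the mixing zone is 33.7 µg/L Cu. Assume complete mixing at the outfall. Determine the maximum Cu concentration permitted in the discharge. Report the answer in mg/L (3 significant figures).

4800 L/s = 4.8 m³/s.
6.0 µg/L = 0.006 mg/L.
33.7 µg/L = 0.0337 mg/L.
Mass balance: 0.0337·133.8 = 4.8·Cₑ + 129·0.006.
Cₑ = (4.509 − 0.774) / 4.8 = 0.7781 mg/L.

0.778 mg/L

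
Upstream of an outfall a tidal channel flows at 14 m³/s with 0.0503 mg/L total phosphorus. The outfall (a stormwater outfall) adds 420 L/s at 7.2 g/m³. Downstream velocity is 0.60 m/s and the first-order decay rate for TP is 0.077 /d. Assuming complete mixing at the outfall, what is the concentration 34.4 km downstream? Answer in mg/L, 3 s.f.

0.246 mg/L

420 L/s = 0.42 m³/s.
After complete mixing, C₀ = (0.42·7.2 + 14·0.0503) / 14.42 = 0.2585 mg/L.
Travel time t = 3.44e+04 m / 0.60 m/s = 5.733e+04 s = 0.6636 d.
C = 0.2585·exp(−0.077·0.6636) = 0.2585·0.9502 = 0.2457 mg/L.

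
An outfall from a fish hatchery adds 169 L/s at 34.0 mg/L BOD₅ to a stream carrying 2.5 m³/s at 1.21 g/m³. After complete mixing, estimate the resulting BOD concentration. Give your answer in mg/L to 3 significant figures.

3.29 mg/L

169 L/s = 0.169 m³/s.
Flow-weighted mixing gives C = (0.169·34 + 2.5·1.21) / (0.169 + 2.5) = 8.771/2.669 = 3.286 mg/L.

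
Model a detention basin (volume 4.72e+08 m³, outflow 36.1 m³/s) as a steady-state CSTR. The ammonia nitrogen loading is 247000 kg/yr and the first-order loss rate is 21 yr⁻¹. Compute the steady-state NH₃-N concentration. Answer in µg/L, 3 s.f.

Outflow Q = 36.1 m³/s × 3.156e+07 s/yr = 1.139e+09 m³/yr.
Steady-state CSTR mass balance: W = Q·C + k·V·C, so C = W/(Q + kV).
Q + kV = 1.139e+09 + 21·4.72e+08 = 1.105e+10 m³/yr.
C = 247000/1.105e+10 = 2.235e-05 kg/m³ = 0.02235 mg/L = 22.35 µg/L.

22.4 µg/L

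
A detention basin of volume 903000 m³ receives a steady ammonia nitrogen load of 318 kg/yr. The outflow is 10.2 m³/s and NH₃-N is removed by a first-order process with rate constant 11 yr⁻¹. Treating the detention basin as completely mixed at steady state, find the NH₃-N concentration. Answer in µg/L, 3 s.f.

Outflow Q = 10.2 m³/s × 3.156e+07 s/yr = 3.219e+08 m³/yr.
Steady-state CSTR mass balance: W = Q·C + k·V·C, so C = W/(Q + kV).
Q + kV = 3.219e+08 + 11·903000 = 3.318e+08 m³/yr.
C = 318/3.318e+08 = 9.583e-07 kg/m³ = 0.0009583 mg/L = 0.9583 µg/L.

0.958 µg/L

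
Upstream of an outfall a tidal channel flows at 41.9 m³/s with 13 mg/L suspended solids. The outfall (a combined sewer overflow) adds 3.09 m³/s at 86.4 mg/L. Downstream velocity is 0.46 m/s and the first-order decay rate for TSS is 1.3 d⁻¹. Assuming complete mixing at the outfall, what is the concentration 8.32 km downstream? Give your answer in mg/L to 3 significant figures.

13.7 mg/L

After complete mixing, C₀ = (3.09·86.4 + 41.9·13) / 44.99 = 18.04 mg/L.
Travel time t = 8320 m / 0.46 m/s = 1.809e+04 s = 0.2093 d.
C = 18.04·exp(−1.3·0.2093) = 18.04·0.7617 = 13.74 mg/L.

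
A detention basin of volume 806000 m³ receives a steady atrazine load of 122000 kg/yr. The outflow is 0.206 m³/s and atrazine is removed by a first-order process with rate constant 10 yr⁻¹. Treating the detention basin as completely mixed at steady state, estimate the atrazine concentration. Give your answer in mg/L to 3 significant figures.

Outflow Q = 0.206 m³/s × 3.156e+07 s/yr = 6.501e+06 m³/yr.
Steady-state CSTR mass balance: W = Q·C + k·V·C, so C = W/(Q + kV).
Q + kV = 6.501e+06 + 10·806000 = 1.456e+07 m³/yr.
C = 122000/1.456e+07 = 0.008379 kg/m³ = 8.379 mg/L.

8.38 mg/L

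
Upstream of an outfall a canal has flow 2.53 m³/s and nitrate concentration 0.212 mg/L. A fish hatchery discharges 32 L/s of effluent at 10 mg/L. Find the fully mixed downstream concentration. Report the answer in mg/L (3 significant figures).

0.334 mg/L

32 L/s = 0.032 m³/s.
By mass balance at complete mixing, C = (0.032·10 + 2.53·0.212) / (0.032 + 2.53) = 0.8564/2.562 = 0.3343 mg/L.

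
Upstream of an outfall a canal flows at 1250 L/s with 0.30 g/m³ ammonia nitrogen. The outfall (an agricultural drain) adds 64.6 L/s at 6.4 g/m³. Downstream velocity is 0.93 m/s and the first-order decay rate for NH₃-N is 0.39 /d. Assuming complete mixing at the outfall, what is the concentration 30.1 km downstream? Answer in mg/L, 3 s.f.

0.518 mg/L

64.6 L/s = 0.0646 m³/s.
1250 L/s = 1.25 m³/s.
After complete mixing, C₀ = (0.0646·6.4 + 1.25·0.3) / 1.315 = 0.5998 mg/L.
Travel time t = 3.01e+04 m / 0.93 m/s = 3.237e+04 s = 0.3746 d.
C = 0.5998·exp(−0.39·0.3746) = 0.5998·0.8641 = 0.5182 mg/L.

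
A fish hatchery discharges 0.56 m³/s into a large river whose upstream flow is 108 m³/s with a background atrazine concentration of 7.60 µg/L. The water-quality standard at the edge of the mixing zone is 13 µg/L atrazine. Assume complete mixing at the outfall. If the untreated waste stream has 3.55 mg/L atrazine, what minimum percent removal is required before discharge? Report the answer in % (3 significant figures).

7.60 µg/L = 0.0076 mg/L.
13 µg/L = 0.013 mg/L.
Mass balance: 0.013·108.6 = 0.56·Cₑ + 108·0.0076.
Cₑ = (1.411 − 0.8208) / 0.56 = 1.054 mg/L.
Required removal = 1 − 1.054/3.55 = 70.3 %.

70.3 %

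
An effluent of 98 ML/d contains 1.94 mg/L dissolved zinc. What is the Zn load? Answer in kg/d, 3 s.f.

190 kg/d

98 ML/d = 1.134 m³/s.
Mass flux = Q·C = 1.134 m³/s × 1.94 g/m³ = 2.2 g/s.
= 2.2 g/s × 86.4 = 190.1 kg/d.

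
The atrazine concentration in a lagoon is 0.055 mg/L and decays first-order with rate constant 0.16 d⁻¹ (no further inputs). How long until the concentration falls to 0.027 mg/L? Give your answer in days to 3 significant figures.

4.45 d

t = ln(C₀/C)/k = ln(0.055/0.027)/0.16 = 0.7115/0.16 = 4.447 d.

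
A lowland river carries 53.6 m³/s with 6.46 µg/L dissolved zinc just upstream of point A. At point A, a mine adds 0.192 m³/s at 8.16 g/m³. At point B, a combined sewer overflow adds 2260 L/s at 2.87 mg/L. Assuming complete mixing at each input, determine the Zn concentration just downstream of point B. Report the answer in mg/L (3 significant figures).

6.46 µg/L = 0.00646 mg/L.
After input A: C = (53.6·0.00646 + 0.192·8.16) / 53.79 = 0.03556 mg/L.
2260 L/s = 2.26 m³/s.
After input B: C = (53.79·0.03556 + 2.26·2.87) / 56.05 = 0.1498 mg/L.

0.150 mg/L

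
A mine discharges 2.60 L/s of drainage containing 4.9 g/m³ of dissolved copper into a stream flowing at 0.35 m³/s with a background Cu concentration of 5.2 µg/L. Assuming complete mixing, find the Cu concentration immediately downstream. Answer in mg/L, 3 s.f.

2.60 L/s = 0.0026 m³/s.
5.2 µg/L = 0.0052 mg/L.
Conservation of mass across the mixing zone: C = (0.0026·4.9 + 0.35·0.0052) / (0.0026 + 0.35) = 0.01456/0.3526 = 0.04129 mg/L.

0.0413 mg/L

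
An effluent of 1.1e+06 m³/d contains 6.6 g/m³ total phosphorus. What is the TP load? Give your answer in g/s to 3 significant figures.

84.0 g/s

1.1e+06 m³/d = 12.73 m³/s.
Mass flux = Q·C = 12.73 m³/s × 6.6 g/m³ = 84.03 g/s.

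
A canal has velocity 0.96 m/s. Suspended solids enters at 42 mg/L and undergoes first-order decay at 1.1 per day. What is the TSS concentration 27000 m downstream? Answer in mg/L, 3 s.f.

Travel time t = 27000 m / 0.96 m/s = 2.7e+04/0.96 = 2.812e+04 s = 0.3255 d.
First-order decay: C = 42·exp(−1.1·0.3255) = 42·0.699 = 29.36 mg/L.

29.4 mg/L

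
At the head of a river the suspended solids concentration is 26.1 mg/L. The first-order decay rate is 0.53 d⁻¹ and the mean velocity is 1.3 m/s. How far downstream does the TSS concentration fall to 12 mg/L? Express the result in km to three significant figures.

165 km

From C = C₀·e^(−kt), t = ln(C₀/C)/k = ln(26.1/12)/0.53 = 0.777/0.53 = 1.466 d.
Distance = v·t = 1.3 m/s × 1.267e+05 s = 1.647e+05 m = 164.7 km.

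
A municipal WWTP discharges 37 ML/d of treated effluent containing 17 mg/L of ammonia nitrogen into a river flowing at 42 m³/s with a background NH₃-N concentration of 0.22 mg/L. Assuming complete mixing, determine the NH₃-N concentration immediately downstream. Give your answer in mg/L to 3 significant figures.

37 ML/d = 0.4282 m³/s.
Conservation of mass across the mixing zone: C = (0.4282·17 + 42·0.22) / (0.4282 + 42) = 16.52/42.43 = 0.3894 mg/L.

0.389 mg/L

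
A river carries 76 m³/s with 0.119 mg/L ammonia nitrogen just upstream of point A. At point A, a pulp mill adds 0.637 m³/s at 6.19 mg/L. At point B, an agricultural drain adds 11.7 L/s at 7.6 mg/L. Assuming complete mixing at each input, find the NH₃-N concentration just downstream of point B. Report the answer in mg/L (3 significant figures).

0.171 mg/L

After input A: C = (76·0.119 + 0.637·6.19) / 76.64 = 0.1695 mg/L.
11.7 L/s = 0.0117 m³/s.
After input B: C = (76.64·0.1695 + 0.0117·7.6) / 76.65 = 0.1706 mg/L.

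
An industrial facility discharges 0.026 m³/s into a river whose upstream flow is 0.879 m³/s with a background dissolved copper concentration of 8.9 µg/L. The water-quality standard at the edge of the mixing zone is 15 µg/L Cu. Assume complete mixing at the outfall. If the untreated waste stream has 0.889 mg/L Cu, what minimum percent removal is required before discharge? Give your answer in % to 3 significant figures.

8.9 µg/L = 0.0089 mg/L.
15 µg/L = 0.015 mg/L.
Mass balance: 0.015·0.905 = 0.026·Cₑ + 0.879·0.0089.
Cₑ = (0.01358 − 0.007823) / 0.026 = 0.2212 mg/L.
Required removal = 1 − 0.2212/0.889 = 75.12 %.

75.1 %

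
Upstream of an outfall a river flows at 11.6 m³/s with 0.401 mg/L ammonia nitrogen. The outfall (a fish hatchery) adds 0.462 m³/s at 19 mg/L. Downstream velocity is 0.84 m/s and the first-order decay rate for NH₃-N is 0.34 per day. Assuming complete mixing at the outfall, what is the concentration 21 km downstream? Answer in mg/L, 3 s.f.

1.01 mg/L

After complete mixing, C₀ = (0.462·19 + 11.6·0.401) / 12.06 = 1.113 mg/L.
Travel time t = 2.1e+04 m / 0.84 m/s = 2.5e+04 s = 0.2894 d.
C = 1.113·exp(−0.34·0.2894) = 1.113·0.9063 = 1.009 mg/L.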